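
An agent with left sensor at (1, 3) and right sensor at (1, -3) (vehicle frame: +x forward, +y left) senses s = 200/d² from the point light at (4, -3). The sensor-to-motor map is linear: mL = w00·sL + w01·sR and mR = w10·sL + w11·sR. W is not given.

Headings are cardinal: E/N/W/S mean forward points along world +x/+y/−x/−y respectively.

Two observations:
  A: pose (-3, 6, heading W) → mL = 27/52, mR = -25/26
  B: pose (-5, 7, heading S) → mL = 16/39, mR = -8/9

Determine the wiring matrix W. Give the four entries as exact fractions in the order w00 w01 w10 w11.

obs A: pose=(-3,6,W) → sL=2, sR=25/26, mL=27/52, mR=-25/26
obs B: pose=(-5,7,S) → sL=200/117, sR=8/9, mL=16/39, mR=-8/9
sensor matrix S = [[2, 25/26], [200/117, 8/9]]; det S = 68/507
solve [mL_A; mL_B] = S·[w00; w01] and [mR_A; mR_B] = S·[w10; w11]:
  w00 = 1/2, w01 = -1/2, w10 = 0, w11 = -1

1/2 -1/2 0 -1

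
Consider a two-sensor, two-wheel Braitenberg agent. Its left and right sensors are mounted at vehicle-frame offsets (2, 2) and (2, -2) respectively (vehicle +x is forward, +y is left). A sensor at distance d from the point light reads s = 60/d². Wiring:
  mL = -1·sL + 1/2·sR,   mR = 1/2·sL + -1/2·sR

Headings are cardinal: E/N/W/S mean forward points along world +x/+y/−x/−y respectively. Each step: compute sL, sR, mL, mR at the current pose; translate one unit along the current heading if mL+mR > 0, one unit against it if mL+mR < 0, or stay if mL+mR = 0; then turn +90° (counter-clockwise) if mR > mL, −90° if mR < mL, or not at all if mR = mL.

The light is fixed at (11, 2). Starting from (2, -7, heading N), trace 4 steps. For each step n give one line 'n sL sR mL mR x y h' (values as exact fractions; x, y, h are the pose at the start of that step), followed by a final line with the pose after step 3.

n=0: pose=(2,-7,N); sL=6/17, sR=30/49; mL=-39/833, mR=-108/833; mL+mR=-3/17 → advance -1; mR−mL=-69/833 → turn -1·90°
n=1: pose=(2,-8,E); sL=60/113, sR=60/193; mL=-8190/21809, mR=2400/21809; mL+mR=-30/113 → advance -1; mR−mL=10590/21809 → turn +1·90°
n=2: pose=(1,-8,N); sL=15/52, sR=15/32; mL=-45/832, mR=-75/832; mL+mR=-15/104 → advance -1; mR−mL=-15/416 → turn -1·90°
n=3: pose=(1,-9,E); sL=12/29, sR=60/233; mL=-1926/6757, mR=528/6757; mL+mR=-6/29 → advance -1; mR−mL=2454/6757 → turn +1·90°

0 6/17 30/49 -39/833 -108/833 2 -7 N
1 60/113 60/193 -8190/21809 2400/21809 2 -8 E
2 15/52 15/32 -45/832 -75/832 1 -8 N
3 12/29 60/233 -1926/6757 528/6757 1 -9 E
final 0 -9 N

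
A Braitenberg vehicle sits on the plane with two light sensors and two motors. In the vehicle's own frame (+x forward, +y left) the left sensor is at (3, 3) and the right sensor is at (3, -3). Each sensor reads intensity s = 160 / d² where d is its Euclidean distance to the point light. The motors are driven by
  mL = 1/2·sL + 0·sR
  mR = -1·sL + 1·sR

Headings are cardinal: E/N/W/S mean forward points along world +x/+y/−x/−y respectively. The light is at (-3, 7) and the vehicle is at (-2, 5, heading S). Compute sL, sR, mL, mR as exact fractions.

160/41 160/29 80/41 1920/1189

left sensor world pos  = (1, 2); dL² = 41
right sensor world pos = (-5, 2); dR² = 29
sL = 160/41 = 160/41
sR = 160/29 = 160/29
mL = 1/2·sL + 0·sR = 80/41
mR = -1·sL + 1·sR = 1920/1189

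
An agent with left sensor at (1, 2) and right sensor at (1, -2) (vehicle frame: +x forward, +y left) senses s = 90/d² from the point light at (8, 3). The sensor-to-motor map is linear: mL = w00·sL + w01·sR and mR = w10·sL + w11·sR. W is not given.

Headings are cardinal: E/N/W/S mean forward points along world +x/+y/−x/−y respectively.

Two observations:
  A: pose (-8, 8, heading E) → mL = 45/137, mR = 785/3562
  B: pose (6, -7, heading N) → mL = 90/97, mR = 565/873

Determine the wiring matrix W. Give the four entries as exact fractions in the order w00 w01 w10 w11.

1 0 -1/2 1

obs A: pose=(-8,8,E) → sL=45/137, sR=5/13, mL=45/137, mR=785/3562
obs B: pose=(6,-7,N) → sL=90/97, sR=10/9, mL=90/97, mR=565/873
sensor matrix S = [[45/137, 5/13], [90/97, 10/9]]; det S = 1400/172757
solve [mL_A; mL_B] = S·[w00; w01] and [mR_A; mR_B] = S·[w10; w11]:
  w00 = 1, w01 = 0, w10 = -1/2, w11 = 1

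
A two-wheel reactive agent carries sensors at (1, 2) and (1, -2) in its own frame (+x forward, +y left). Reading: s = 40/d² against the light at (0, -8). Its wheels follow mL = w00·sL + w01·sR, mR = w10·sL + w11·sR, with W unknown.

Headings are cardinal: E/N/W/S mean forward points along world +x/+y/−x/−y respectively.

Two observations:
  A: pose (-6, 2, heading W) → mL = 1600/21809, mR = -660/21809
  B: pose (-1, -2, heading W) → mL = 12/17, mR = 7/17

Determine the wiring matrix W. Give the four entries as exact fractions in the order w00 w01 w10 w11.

1/2 -1/2 1/2 -1

obs A: pose=(-6,2,W) → sL=40/113, sR=40/193, mL=1600/21809, mR=-660/21809
obs B: pose=(-1,-2,W) → sL=2, sR=10/17, mL=12/17, mR=7/17
sensor matrix S = [[40/113, 40/193], [2, 10/17]]; det S = -76480/370753
solve [mL_A; mL_B] = S·[w00; w01] and [mR_A; mR_B] = S·[w10; w11]:
  w00 = 1/2, w01 = -1/2, w10 = 1/2, w11 = -1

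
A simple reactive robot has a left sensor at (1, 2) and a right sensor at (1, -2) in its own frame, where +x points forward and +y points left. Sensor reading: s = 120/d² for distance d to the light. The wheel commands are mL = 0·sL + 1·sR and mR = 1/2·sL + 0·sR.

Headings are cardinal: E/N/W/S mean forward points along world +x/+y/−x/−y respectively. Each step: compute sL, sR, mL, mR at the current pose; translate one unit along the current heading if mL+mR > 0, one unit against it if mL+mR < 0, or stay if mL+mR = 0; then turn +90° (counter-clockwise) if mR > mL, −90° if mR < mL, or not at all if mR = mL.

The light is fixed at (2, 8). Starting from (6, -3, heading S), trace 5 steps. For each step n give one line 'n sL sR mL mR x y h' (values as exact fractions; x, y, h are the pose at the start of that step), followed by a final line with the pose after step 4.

n=0: pose=(6,-3,S); sL=2/3, sR=30/37; mL=30/37, mR=1/3; mL+mR=127/111 → advance +1; mR−mL=-53/111 → turn -1·90°
n=1: pose=(6,-4,W); sL=24/41, sR=120/109; mL=120/109, mR=12/41; mL+mR=6228/4469 → advance +1; mR−mL=-3612/4469 → turn -1·90°
n=2: pose=(5,-4,N); sL=60/61, sR=60/73; mL=60/73, mR=30/61; mL+mR=5850/4453 → advance +1; mR−mL=-1470/4453 → turn -1·90°
n=3: pose=(5,-3,E); sL=120/97, sR=24/37; mL=24/37, mR=60/97; mL+mR=4548/3589 → advance +1; mR−mL=-108/3589 → turn -1·90°
n=4: pose=(6,-3,S); sL=2/3, sR=30/37; mL=30/37, mR=1/3; mL+mR=127/111 → advance +1; mR−mL=-53/111 → turn -1·90°

0 2/3 30/37 30/37 1/3 6 -3 S
1 24/41 120/109 120/109 12/41 6 -4 W
2 60/61 60/73 60/73 30/61 5 -4 N
3 120/97 24/37 24/37 60/97 5 -3 E
4 2/3 30/37 30/37 1/3 6 -3 S
final 6 -4 W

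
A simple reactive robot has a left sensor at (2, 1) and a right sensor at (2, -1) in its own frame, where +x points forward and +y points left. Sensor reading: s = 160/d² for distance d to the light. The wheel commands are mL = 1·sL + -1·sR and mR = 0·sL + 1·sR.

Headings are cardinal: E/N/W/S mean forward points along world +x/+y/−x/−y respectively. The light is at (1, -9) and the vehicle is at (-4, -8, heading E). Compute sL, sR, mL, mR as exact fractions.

160/13 160/9 -640/117 160/9

left sensor world pos  = (-2, -7); dL² = 13
right sensor world pos = (-2, -9); dR² = 9
sL = 160/13 = 160/13
sR = 160/9 = 160/9
mL = 1·sL + -1·sR = -640/117
mR = 0·sL + 1·sR = 160/9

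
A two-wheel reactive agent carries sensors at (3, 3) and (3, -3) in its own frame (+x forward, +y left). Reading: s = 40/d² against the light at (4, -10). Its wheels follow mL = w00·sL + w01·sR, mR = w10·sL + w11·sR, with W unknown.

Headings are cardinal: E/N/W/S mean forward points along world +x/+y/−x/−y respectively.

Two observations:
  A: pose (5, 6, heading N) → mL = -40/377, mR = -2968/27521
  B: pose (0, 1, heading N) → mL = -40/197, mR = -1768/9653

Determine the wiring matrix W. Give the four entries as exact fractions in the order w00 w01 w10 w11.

0 -1 -1/2 -1/2

obs A: pose=(5,6,N) → sL=8/73, sR=40/377, mL=-40/377, mR=-2968/27521
obs B: pose=(0,1,N) → sL=8/49, sR=40/197, mL=-40/197, mR=-1768/9653
sensor matrix S = [[8/73, 40/377], [8/49, 40/197]]; det S = 1309440/265660213
solve [mL_A; mL_B] = S·[w00; w01] and [mR_A; mR_B] = S·[w10; w11]:
  w00 = 0, w01 = -1, w10 = -1/2, w11 = -1/2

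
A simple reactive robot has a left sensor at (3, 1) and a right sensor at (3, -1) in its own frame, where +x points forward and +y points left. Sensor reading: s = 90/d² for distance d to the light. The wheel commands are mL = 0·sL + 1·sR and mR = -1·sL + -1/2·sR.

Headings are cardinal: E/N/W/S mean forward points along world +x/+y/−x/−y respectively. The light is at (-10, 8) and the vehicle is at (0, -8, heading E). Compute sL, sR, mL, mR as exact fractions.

left sensor world pos  = (3, -7); dL² = 394
right sensor world pos = (3, -9); dR² = 458
sL = 90/394 = 45/197
sR = 90/458 = 45/229
mL = 0·sL + 1·sR = 45/229
mR = -1·sL + -1/2·sR = -29475/90226

45/197 45/229 45/229 -29475/90226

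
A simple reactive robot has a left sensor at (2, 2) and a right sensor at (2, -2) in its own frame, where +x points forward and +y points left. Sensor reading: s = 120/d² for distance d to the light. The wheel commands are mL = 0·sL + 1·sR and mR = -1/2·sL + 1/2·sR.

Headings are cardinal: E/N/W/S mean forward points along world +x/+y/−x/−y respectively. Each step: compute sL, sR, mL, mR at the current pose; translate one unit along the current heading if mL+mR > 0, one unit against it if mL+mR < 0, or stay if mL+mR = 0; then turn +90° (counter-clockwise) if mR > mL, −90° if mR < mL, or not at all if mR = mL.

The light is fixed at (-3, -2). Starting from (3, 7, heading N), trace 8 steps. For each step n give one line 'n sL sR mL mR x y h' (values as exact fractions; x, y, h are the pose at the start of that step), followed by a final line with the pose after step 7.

n=0: pose=(3,7,N); sL=120/137, sR=24/37; mL=24/37, mR=-576/5069; mL+mR=2712/5069 → advance +1; mR−mL=-3864/5069 → turn -1·90°
n=1: pose=(3,8,E); sL=15/26, sR=15/16; mL=15/16, mR=75/416; mL+mR=465/416 → advance +1; mR−mL=-315/416 → turn -1·90°
n=2: pose=(4,8,S); sL=24/29, sR=120/89; mL=120/89, mR=672/2581; mL+mR=4152/2581 → advance +1; mR−mL=-2808/2581 → turn -1·90°
n=3: pose=(4,7,W); sL=60/37, sR=60/73; mL=60/73, mR=-1080/2701; mL+mR=1140/2701 → advance +1; mR−mL=-3300/2701 → turn -1·90°
n=4: pose=(3,7,N); sL=120/137, sR=24/37; mL=24/37, mR=-576/5069; mL+mR=2712/5069 → advance +1; mR−mL=-3864/5069 → turn -1·90°
n=5: pose=(3,8,E); sL=15/26, sR=15/16; mL=15/16, mR=75/416; mL+mR=465/416 → advance +1; mR−mL=-315/416 → turn -1·90°
n=6: pose=(4,8,S); sL=24/29, sR=120/89; mL=120/89, mR=672/2581; mL+mR=4152/2581 → advance +1; mR−mL=-2808/2581 → turn -1·90°
n=7: pose=(4,7,W); sL=60/37, sR=60/73; mL=60/73, mR=-1080/2701; mL+mR=1140/2701 → advance +1; mR−mL=-3300/2701 → turn -1·90°

0 120/137 24/37 24/37 -576/5069 3 7 N
1 15/26 15/16 15/16 75/416 3 8 E
2 24/29 120/89 120/89 672/2581 4 8 S
3 60/37 60/73 60/73 -1080/2701 4 7 W
4 120/137 24/37 24/37 -576/5069 3 7 N
5 15/26 15/16 15/16 75/416 3 8 E
6 24/29 120/89 120/89 672/2581 4 8 S
7 60/37 60/73 60/73 -1080/2701 4 7 W
final 3 7 N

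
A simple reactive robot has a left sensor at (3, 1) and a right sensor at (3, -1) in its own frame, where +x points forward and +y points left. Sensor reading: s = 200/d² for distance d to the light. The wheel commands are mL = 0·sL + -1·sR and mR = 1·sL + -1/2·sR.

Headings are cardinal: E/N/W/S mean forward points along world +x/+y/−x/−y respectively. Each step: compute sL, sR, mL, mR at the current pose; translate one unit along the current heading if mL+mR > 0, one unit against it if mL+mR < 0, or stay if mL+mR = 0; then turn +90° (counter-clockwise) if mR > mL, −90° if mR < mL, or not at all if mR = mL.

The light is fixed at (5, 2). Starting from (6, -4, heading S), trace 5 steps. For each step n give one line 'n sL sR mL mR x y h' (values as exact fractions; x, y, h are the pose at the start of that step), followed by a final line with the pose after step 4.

0 40/17 200/81 -200/81 1540/1377 6 -4 S
1 25/4 50/13 -50/13 225/52 6 -3 E
2 40 200/13 -200/13 420/13 7 -3 N
3 100/13 20 -20 -30/13 7 -2 W
4 40/13 200/53 -200/53 820/689 8 -2 S
final 8 -1 E

n=0: pose=(6,-4,S); sL=40/17, sR=200/81; mL=-200/81, mR=1540/1377; mL+mR=-620/459 → advance -1; mR−mL=4940/1377 → turn +1·90°
n=1: pose=(6,-3,E); sL=25/4, sR=50/13; mL=-50/13, mR=225/52; mL+mR=25/52 → advance +1; mR−mL=425/52 → turn +1·90°
n=2: pose=(7,-3,N); sL=40, sR=200/13; mL=-200/13, mR=420/13; mL+mR=220/13 → advance +1; mR−mL=620/13 → turn +1·90°
n=3: pose=(7,-2,W); sL=100/13, sR=20; mL=-20, mR=-30/13; mL+mR=-290/13 → advance -1; mR−mL=230/13 → turn +1·90°
n=4: pose=(8,-2,S); sL=40/13, sR=200/53; mL=-200/53, mR=820/689; mL+mR=-1780/689 → advance -1; mR−mL=3420/689 → turn +1·90°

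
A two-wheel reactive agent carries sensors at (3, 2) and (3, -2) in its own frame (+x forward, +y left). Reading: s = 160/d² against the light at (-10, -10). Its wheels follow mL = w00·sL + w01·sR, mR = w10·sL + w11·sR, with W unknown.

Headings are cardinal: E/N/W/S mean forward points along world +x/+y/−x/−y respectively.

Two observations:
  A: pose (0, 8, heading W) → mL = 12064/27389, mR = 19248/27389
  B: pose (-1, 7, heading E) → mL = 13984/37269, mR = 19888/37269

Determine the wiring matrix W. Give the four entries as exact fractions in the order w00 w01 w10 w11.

obs A: pose=(0,8,W) → sL=32/61, sR=160/449, mL=12064/27389, mR=19248/27389
obs B: pose=(-1,7,E) → sL=32/101, sR=160/369, mL=13984/37269, mR=19888/37269
sensor matrix S = [[32/61, 160/449], [32/101, 160/369]]; det S = 116940800/1020760641
solve [mL_A; mL_B] = S·[w00; w01] and [mR_A; mR_B] = S·[w10; w11]:
  w00 = 1/2, w01 = 1/2, w10 = 1, w11 = 1/2

1/2 1/2 1 1/2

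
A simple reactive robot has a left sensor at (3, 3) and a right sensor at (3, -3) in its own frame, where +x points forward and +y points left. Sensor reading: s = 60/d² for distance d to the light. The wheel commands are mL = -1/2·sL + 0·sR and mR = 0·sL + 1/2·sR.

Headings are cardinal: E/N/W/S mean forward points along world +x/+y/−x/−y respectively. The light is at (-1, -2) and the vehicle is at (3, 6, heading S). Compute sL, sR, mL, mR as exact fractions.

30/37 30/13 -15/37 15/13

left sensor world pos  = (6, 3); dL² = 74
right sensor world pos = (0, 3); dR² = 26
sL = 60/74 = 30/37
sR = 60/26 = 30/13
mL = -1/2·sL + 0·sR = -15/37
mR = 0·sL + 1/2·sR = 15/13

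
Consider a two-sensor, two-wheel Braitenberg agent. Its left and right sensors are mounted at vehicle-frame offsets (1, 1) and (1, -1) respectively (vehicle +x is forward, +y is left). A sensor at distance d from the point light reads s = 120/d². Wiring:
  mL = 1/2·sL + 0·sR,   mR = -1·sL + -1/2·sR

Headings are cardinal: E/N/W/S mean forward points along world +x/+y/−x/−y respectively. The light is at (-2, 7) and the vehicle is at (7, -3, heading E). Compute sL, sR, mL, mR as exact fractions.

left sensor world pos  = (8, -2); dL² = 181
right sensor world pos = (8, -4); dR² = 221
sL = 120/181 = 120/181
sR = 120/221 = 120/221
mL = 1/2·sL + 0·sR = 60/181
mR = -1·sL + -1/2·sR = -37380/40001

120/181 120/221 60/181 -37380/40001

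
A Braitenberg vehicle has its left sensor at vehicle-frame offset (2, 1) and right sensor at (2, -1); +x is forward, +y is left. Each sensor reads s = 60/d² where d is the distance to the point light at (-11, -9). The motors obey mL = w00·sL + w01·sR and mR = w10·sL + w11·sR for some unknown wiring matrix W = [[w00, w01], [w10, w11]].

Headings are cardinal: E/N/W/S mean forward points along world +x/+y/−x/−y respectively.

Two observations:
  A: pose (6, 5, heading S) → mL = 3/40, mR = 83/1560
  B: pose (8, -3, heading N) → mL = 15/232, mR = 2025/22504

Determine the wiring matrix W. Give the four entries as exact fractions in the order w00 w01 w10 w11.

0 1/2 1 -1/2

obs A: pose=(6,5,S) → sL=5/39, sR=3/20, mL=3/40, mR=83/1560
obs B: pose=(8,-3,N) → sL=15/97, sR=15/116, mL=15/232, mR=2025/22504
sensor matrix S = [[5/39, 3/20], [15/97, 15/116]]; det S = -242/36569
solve [mL_A; mL_B] = S·[w00; w01] and [mR_A; mR_B] = S·[w10; w11]:
  w00 = 0, w01 = 1/2, w10 = 1, w11 = -1/2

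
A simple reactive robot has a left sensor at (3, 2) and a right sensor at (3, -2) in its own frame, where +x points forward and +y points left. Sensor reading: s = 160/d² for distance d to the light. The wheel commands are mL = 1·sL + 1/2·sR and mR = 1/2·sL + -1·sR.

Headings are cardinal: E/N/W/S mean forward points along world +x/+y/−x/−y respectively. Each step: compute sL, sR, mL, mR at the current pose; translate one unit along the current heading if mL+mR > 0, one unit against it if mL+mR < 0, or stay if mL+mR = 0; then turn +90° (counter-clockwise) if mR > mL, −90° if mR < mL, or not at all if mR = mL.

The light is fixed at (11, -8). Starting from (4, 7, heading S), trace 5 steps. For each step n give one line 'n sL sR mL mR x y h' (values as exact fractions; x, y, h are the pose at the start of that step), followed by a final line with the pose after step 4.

0 160/169 32/45 9904/7605 -1808/7605 4 7 S
1 40/61 40/89 4780/5429 -660/5429 4 6 W
2 160/389 32/65 16624/25285 -7248/25285 3 6 N
3 80/157 80/97 14040/15229 -8680/15229 3 7 E
4 160/169 32/45 9904/7605 -1808/7605 4 7 S
final 4 6 W

n=0: pose=(4,7,S); sL=160/169, sR=32/45; mL=9904/7605, mR=-1808/7605; mL+mR=8096/7605 → advance +1; mR−mL=-3904/2535 → turn -1·90°
n=1: pose=(4,6,W); sL=40/61, sR=40/89; mL=4780/5429, mR=-660/5429; mL+mR=4120/5429 → advance +1; mR−mL=-5440/5429 → turn -1·90°
n=2: pose=(3,6,N); sL=160/389, sR=32/65; mL=16624/25285, mR=-7248/25285; mL+mR=9376/25285 → advance +1; mR−mL=-23872/25285 → turn -1·90°
n=3: pose=(3,7,E); sL=80/157, sR=80/97; mL=14040/15229, mR=-8680/15229; mL+mR=5360/15229 → advance +1; mR−mL=-22720/15229 → turn -1·90°
n=4: pose=(4,7,S); sL=160/169, sR=32/45; mL=9904/7605, mR=-1808/7605; mL+mR=8096/7605 → advance +1; mR−mL=-3904/2535 → turn -1·90°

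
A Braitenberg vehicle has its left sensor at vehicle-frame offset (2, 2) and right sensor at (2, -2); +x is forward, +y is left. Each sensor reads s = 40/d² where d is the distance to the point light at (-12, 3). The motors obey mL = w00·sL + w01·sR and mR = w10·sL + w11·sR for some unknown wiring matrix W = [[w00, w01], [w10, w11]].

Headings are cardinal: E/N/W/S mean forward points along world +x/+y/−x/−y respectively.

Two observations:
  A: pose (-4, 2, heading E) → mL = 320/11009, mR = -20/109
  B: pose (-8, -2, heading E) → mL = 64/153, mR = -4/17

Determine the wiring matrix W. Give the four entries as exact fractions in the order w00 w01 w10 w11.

obs A: pose=(-4,2,E) → sL=40/101, sR=40/109, mL=320/11009, mR=-20/109
obs B: pose=(-8,-2,E) → sL=8/9, sR=8/17, mL=64/153, mR=-4/17
sensor matrix S = [[40/101, 40/109], [8/9, 8/17]]; det S = -235520/1684377
solve [mL_A; mL_B] = S·[w00; w01] and [mR_A; mR_B] = S·[w10; w11]:
  w00 = 1, w01 = -1, w10 = 0, w11 = -1/2

1 -1 0 -1/2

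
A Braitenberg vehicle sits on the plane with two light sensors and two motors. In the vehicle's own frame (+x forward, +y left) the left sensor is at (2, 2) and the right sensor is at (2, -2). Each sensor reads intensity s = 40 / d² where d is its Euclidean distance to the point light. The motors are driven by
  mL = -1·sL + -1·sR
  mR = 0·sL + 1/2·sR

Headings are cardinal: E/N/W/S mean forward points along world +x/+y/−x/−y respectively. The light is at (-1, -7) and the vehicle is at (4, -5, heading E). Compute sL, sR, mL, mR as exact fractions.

left sensor world pos  = (6, -3); dL² = 65
right sensor world pos = (6, -7); dR² = 49
sL = 40/65 = 8/13
sR = 40/49 = 40/49
mL = -1·sL + -1·sR = -912/637
mR = 0·sL + 1/2·sR = 20/49

8/13 40/49 -912/637 20/49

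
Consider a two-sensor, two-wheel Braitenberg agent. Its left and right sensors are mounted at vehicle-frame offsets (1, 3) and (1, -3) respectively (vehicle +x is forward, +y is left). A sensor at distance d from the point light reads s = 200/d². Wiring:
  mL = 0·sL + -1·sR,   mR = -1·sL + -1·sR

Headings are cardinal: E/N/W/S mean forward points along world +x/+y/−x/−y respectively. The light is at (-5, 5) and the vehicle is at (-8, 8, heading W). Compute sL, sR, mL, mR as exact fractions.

left sensor world pos  = (-9, 5); dL² = 16
right sensor world pos = (-9, 11); dR² = 52
sL = 200/16 = 25/2
sR = 200/52 = 50/13
mL = 0·sL + -1·sR = -50/13
mR = -1·sL + -1·sR = -425/26

25/2 50/13 -50/13 -425/26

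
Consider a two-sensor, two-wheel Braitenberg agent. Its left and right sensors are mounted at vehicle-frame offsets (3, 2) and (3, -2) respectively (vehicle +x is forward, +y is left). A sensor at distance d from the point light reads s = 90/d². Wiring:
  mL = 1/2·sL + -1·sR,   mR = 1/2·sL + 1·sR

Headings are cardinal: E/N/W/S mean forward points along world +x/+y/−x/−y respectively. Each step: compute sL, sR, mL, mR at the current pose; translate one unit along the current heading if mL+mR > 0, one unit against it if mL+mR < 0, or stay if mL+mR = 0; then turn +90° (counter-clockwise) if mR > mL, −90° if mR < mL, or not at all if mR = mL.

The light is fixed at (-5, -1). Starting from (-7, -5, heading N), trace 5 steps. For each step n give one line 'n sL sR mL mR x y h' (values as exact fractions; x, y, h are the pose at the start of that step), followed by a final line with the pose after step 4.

0 90/17 90 -1485/17 1575/17 -7 -5 N
1 9/5 45/13 -333/130 567/130 -7 -4 W
2 90/37 90/61 -585/2257 6075/2257 -8 -4 S
3 45/2 5/2 35/4 55/4 -8 -5 E
4 90/17 90 -1485/17 1575/17 -7 -5 N
final -7 -4 W

n=0: pose=(-7,-5,N); sL=90/17, sR=90; mL=-1485/17, mR=1575/17; mL+mR=90/17 → advance +1; mR−mL=180 → turn +1·90°
n=1: pose=(-7,-4,W); sL=9/5, sR=45/13; mL=-333/130, mR=567/130; mL+mR=9/5 → advance +1; mR−mL=90/13 → turn +1·90°
n=2: pose=(-8,-4,S); sL=90/37, sR=90/61; mL=-585/2257, mR=6075/2257; mL+mR=90/37 → advance +1; mR−mL=180/61 → turn +1·90°
n=3: pose=(-8,-5,E); sL=45/2, sR=5/2; mL=35/4, mR=55/4; mL+mR=45/2 → advance +1; mR−mL=5 → turn +1·90°
n=4: pose=(-7,-5,N); sL=90/17, sR=90; mL=-1485/17, mR=1575/17; mL+mR=90/17 → advance +1; mR−mL=180 → turn +1·90°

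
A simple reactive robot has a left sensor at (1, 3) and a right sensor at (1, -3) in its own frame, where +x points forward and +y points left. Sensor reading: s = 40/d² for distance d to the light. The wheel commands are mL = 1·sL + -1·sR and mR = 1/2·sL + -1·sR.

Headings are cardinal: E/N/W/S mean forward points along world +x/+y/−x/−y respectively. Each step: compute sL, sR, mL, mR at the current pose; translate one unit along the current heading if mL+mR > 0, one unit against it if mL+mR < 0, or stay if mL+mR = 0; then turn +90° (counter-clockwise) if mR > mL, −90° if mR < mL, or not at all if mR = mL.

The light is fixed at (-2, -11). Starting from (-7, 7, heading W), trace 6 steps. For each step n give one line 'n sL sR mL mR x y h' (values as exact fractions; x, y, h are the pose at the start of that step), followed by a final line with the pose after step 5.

0 40/261 40/477 320/4611 -100/13833 -7 7 W
1 20/221 4/37 -144/8177 -514/8177 -8 7 N
2 8/85 40/221 -96/1105 -148/1105 -8 6 E
3 5/34 10/89 105/3026 -235/6052 -9 6 S
4 40/289 8/101 1728/29189 -292/29189 -9 7 W
5 20/241 20/193 -960/46513 -2890/46513 -10 7 N
final -10 6 E

n=0: pose=(-7,7,W); sL=40/261, sR=40/477; mL=320/4611, mR=-100/13833; mL+mR=860/13833 → advance +1; mR−mL=-20/261 → turn -1·90°
n=1: pose=(-8,7,N); sL=20/221, sR=4/37; mL=-144/8177, mR=-514/8177; mL+mR=-658/8177 → advance -1; mR−mL=-10/221 → turn -1·90°
n=2: pose=(-8,6,E); sL=8/85, sR=40/221; mL=-96/1105, mR=-148/1105; mL+mR=-244/1105 → advance -1; mR−mL=-4/85 → turn -1·90°
n=3: pose=(-9,6,S); sL=5/34, sR=10/89; mL=105/3026, mR=-235/6052; mL+mR=-25/6052 → advance -1; mR−mL=-5/68 → turn -1·90°
n=4: pose=(-9,7,W); sL=40/289, sR=8/101; mL=1728/29189, mR=-292/29189; mL+mR=1436/29189 → advance +1; mR−mL=-20/289 → turn -1·90°
n=5: pose=(-10,7,N); sL=20/241, sR=20/193; mL=-960/46513, mR=-2890/46513; mL+mR=-3850/46513 → advance -1; mR−mL=-10/241 → turn -1·90°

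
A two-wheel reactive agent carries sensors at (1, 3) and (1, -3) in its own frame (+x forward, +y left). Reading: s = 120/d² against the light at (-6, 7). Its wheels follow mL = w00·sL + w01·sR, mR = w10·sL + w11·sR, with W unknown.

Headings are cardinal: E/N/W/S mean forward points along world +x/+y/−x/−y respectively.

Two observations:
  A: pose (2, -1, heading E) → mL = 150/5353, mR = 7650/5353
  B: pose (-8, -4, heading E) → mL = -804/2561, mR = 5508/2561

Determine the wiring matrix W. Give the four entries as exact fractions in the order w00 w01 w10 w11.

obs A: pose=(2,-1,E) → sL=60/53, sR=60/101, mL=150/5353, mR=7650/5353
obs B: pose=(-8,-4,E) → sL=24/13, sR=120/197, mL=-804/2561, mR=5508/2561
sensor matrix S = [[60/53, 60/101], [24/13, 120/197]]; det S = -5581440/13709033
solve [mL_A; mL_B] = S·[w00; w01] and [mR_A; mR_B] = S·[w10; w11]:
  w00 = -1/2, w01 = 1, w10 = 1, w11 = 1/2

-1/2 1 1 1/2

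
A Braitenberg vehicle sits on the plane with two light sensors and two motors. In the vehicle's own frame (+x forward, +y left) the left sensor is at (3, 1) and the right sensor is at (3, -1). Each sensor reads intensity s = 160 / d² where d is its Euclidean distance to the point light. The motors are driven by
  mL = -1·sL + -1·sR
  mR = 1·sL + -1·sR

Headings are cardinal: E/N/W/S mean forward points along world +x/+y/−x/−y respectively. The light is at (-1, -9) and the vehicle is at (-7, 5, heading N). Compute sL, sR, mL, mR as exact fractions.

left sensor world pos  = (-8, 8); dL² = 338
right sensor world pos = (-6, 8); dR² = 314
sL = 160/338 = 80/169
sR = 160/314 = 80/157
mL = -1·sL + -1·sR = -26080/26533
mR = 1·sL + -1·sR = -960/26533

80/169 80/157 -26080/26533 -960/26533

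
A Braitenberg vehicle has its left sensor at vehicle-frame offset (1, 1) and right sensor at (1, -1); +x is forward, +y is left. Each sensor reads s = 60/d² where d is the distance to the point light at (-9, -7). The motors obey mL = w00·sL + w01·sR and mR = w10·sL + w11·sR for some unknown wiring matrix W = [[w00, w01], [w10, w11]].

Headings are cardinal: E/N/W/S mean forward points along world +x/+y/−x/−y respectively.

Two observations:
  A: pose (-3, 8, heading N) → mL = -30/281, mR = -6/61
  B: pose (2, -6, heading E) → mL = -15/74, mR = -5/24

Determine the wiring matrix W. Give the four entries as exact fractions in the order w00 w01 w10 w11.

-1/2 0 0 -1/2

obs A: pose=(-3,8,N) → sL=60/281, sR=12/61, mL=-30/281, mR=-6/61
obs B: pose=(2,-6,E) → sL=15/37, sR=5/12, mL=-15/74, mR=-5/24
sensor matrix S = [[60/281, 12/61], [15/37, 5/12]]; det S = 5845/634217
solve [mL_A; mL_B] = S·[w00; w01] and [mR_A; mR_B] = S·[w10; w11]:
  w00 = -1/2, w01 = 0, w10 = 0, w11 = -1/2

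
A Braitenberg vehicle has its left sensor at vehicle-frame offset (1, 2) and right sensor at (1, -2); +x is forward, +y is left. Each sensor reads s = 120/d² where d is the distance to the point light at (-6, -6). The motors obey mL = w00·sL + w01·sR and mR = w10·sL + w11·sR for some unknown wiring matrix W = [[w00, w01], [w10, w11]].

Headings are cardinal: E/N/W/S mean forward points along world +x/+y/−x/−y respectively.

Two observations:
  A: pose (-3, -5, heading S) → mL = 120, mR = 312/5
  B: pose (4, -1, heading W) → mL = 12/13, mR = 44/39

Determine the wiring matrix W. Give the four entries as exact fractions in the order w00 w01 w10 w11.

obs A: pose=(-3,-5,S) → sL=24/5, sR=120, mL=120, mR=312/5
obs B: pose=(4,-1,W) → sL=4/3, sR=12/13, mL=12/13, mR=44/39
sensor matrix S = [[24/5, 120], [4/3, 12/13]]; det S = -10112/65
solve [mL_A; mL_B] = S·[w00; w01] and [mR_A; mR_B] = S·[w10; w11]:
  w00 = 0, w01 = 1, w10 = 1/2, w11 = 1/2

0 1 1/2 1/2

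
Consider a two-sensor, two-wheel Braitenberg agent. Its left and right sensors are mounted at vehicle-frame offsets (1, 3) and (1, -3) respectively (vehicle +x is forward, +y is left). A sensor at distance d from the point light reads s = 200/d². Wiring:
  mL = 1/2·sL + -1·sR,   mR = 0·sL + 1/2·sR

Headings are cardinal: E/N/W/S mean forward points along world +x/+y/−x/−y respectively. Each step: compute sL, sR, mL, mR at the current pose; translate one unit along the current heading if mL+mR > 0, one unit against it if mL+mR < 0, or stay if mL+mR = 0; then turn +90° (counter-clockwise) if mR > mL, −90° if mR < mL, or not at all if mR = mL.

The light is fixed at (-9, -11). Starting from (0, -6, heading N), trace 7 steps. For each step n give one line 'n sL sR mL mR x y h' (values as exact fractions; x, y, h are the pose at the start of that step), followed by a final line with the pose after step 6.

n=0: pose=(0,-6,N); sL=25/9, sR=10/9; mL=5/18, mR=5/9; mL+mR=5/6 → advance +1; mR−mL=5/18 → turn +1·90°
n=1: pose=(0,-5,W); sL=200/73, sR=40/29; mL=-20/2117, mR=20/29; mL+mR=1440/2117 → advance +1; mR−mL=1480/2117 → turn +1·90°
n=2: pose=(-1,-5,S); sL=100/73, sR=4; mL=-242/73, mR=2; mL+mR=-96/73 → advance -1; mR−mL=388/73 → turn +1·90°
n=3: pose=(-1,-4,E); sL=200/181, sR=200/97; mL=-26500/17557, mR=100/97; mL+mR=-8400/17557 → advance -1; mR−mL=44600/17557 → turn +1·90°
n=4: pose=(-2,-4,N); sL=5/2, sR=50/41; mL=5/164, mR=25/41; mL+mR=105/164 → advance +1; mR−mL=95/164 → turn +1·90°
n=5: pose=(-2,-3,W); sL=200/61, sR=200/157; mL=3500/9577, mR=100/157; mL+mR=9600/9577 → advance +1; mR−mL=2600/9577 → turn +1·90°
n=6: pose=(-3,-3,S); sL=20/13, sR=100/29; mL=-1010/377, mR=50/29; mL+mR=-360/377 → advance -1; mR−mL=1660/377 → turn +1·90°

0 25/9 10/9 5/18 5/9 0 -6 N
1 200/73 40/29 -20/2117 20/29 0 -5 W
2 100/73 4 -242/73 2 -1 -5 S
3 200/181 200/97 -26500/17557 100/97 -1 -4 E
4 5/2 50/41 5/164 25/41 -2 -4 N
5 200/61 200/157 3500/9577 100/157 -2 -3 W
6 20/13 100/29 -1010/377 50/29 -3 -3 S
final -3 -2 E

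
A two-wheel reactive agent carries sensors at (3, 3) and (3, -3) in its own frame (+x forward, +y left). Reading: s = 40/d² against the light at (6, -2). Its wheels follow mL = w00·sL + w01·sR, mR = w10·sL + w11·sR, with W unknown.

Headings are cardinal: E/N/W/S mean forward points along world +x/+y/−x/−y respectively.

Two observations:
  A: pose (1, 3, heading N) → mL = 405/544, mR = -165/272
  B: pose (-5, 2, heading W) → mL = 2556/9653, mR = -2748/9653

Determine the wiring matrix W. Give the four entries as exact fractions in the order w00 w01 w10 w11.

obs A: pose=(1,3,N) → sL=5/16, sR=10/17, mL=405/544, mR=-165/272
obs B: pose=(-5,2,W) → sL=40/197, sR=8/49, mL=2556/9653, mR=-2748/9653
sensor matrix S = [[5/16, 10/17], [40/197, 8/49]]; det S = -22455/328202
solve [mL_A; mL_B] = S·[w00; w01] and [mR_A; mR_B] = S·[w10; w11]:
  w00 = 1/2, w01 = 1, w10 = -1, w11 = -1/2

1/2 1 -1 -1/2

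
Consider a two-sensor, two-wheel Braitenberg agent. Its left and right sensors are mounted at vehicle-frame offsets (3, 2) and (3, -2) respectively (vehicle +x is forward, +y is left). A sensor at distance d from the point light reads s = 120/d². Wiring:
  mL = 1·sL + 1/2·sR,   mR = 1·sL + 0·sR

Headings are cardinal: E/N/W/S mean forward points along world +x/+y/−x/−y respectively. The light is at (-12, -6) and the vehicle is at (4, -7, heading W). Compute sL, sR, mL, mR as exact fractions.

left sensor world pos  = (1, -9); dL² = 178
right sensor world pos = (1, -5); dR² = 170
sL = 120/178 = 60/89
sR = 120/170 = 12/17
mL = 1·sL + 1/2·sR = 1554/1513
mR = 1·sL + 0·sR = 60/89

60/89 12/17 1554/1513 60/89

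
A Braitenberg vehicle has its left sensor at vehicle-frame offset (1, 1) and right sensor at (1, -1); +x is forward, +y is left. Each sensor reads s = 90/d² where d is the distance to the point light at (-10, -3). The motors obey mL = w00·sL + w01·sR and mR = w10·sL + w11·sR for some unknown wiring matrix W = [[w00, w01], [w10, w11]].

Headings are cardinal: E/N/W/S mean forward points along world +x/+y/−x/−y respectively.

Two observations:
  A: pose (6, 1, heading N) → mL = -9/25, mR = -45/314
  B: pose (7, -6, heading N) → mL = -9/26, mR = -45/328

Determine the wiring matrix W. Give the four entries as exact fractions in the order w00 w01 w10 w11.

-1 0 0 -1/2

obs A: pose=(6,1,N) → sL=9/25, sR=45/157, mL=-9/25, mR=-45/314
obs B: pose=(7,-6,N) → sL=9/26, sR=45/164, mL=-9/26, mR=-45/328
sensor matrix S = [[9/25, 45/157], [9/26, 45/164]]; det S = -729/1673620
solve [mL_A; mL_B] = S·[w00; w01] and [mR_A; mR_B] = S·[w10; w11]:
  w00 = -1, w01 = 0, w10 = 0, w11 = -1/2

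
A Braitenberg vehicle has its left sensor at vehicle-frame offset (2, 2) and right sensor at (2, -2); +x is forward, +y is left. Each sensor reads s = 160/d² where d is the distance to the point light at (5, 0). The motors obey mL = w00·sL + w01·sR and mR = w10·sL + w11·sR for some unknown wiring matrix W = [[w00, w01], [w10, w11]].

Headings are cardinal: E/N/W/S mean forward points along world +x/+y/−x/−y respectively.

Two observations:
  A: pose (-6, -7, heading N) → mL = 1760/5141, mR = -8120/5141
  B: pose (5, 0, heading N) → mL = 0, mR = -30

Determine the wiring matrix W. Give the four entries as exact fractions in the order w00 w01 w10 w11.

obs A: pose=(-6,-7,N) → sL=80/97, sR=80/53, mL=1760/5141, mR=-8120/5141
obs B: pose=(5,0,N) → sL=20, sR=20, mL=0, mR=-30
sensor matrix S = [[80/97, 80/53], [20, 20]]; det S = -70400/5141
solve [mL_A; mL_B] = S·[w00; w01] and [mR_A; mR_B] = S·[w10; w11]:
  w00 = -1/2, w01 = 1/2, w10 = -1, w11 = -1/2

-1/2 1/2 -1 -1/2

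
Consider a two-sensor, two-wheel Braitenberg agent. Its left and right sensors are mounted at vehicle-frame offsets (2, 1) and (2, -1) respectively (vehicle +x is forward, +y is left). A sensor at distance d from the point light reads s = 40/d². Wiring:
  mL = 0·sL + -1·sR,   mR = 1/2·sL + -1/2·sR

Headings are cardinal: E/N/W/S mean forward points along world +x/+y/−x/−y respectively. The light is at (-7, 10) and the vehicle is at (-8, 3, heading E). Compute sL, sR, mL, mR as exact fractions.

left sensor world pos  = (-6, 4); dL² = 37
right sensor world pos = (-6, 2); dR² = 65
sL = 40/37 = 40/37
sR = 40/65 = 8/13
mL = 0·sL + -1·sR = -8/13
mR = 1/2·sL + -1/2·sR = 112/481

40/37 8/13 -8/13 112/481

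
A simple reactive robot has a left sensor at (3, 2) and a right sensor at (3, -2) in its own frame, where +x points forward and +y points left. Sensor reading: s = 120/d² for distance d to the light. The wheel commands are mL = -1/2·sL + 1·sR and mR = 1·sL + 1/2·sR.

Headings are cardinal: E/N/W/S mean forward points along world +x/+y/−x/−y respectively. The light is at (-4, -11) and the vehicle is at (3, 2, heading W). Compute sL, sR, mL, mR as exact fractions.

120/137 120/241 1980/33017 37140/33017

left sensor world pos  = (0, 0); dL² = 137
right sensor world pos = (0, 4); dR² = 241
sL = 120/137 = 120/137
sR = 120/241 = 120/241
mL = -1/2·sL + 1·sR = 1980/33017
mR = 1·sL + 1/2·sR = 37140/33017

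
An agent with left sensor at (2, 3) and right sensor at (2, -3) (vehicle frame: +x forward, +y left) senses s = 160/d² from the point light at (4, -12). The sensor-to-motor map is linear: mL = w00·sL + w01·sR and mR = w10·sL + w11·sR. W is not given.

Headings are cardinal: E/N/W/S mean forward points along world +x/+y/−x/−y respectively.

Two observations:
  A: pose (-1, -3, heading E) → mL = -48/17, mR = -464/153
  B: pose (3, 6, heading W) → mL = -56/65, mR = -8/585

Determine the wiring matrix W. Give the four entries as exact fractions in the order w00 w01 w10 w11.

obs A: pose=(-1,-3,E) → sL=160/153, sR=32/9, mL=-48/17, mR=-464/153
obs B: pose=(3,6,W) → sL=80/117, sR=16/45, mL=-56/65, mR=-8/585
sensor matrix S = [[160/153, 32/9], [80/117, 16/45]]; det S = -4096/1989
solve [mL_A; mL_B] = S·[w00; w01] and [mR_A; mR_B] = S·[w10; w11]:
  w00 = -1, w01 = -1/2, w10 = 1/2, w11 = -1

-1 -1/2 1/2 -1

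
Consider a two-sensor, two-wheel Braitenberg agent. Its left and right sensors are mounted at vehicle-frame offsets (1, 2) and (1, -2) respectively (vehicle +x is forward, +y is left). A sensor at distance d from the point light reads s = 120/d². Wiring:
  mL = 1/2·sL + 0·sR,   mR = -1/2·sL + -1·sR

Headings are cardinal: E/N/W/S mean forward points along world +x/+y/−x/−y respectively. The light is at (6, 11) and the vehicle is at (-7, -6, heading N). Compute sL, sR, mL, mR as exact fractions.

left sensor world pos  = (-9, -5); dL² = 481
right sensor world pos = (-5, -5); dR² = 377
sL = 120/481 = 120/481
sR = 120/377 = 120/377
mL = 1/2·sL + 0·sR = 60/481
mR = -1/2·sL + -1·sR = -6180/13949

120/481 120/377 60/481 -6180/13949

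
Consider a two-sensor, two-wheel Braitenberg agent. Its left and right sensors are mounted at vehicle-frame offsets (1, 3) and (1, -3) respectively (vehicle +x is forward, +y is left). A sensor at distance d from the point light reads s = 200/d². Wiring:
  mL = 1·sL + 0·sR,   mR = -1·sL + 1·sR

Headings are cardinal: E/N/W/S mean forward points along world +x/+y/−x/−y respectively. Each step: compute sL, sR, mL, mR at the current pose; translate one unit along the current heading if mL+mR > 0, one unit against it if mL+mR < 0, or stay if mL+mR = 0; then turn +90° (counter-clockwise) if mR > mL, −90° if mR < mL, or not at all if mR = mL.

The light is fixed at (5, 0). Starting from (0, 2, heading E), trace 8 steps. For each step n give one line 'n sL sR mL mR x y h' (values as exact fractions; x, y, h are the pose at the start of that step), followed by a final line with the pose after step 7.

0 200/41 200/17 200/41 4800/697 0 2 E
1 100/29 20 100/29 480/29 1 2 N
2 8 200/61 8 -288/61 1 3 W
3 5/2 10 5/2 15/2 0 3 N
4 200/37 40/17 200/37 -1920/629 0 4 W
5 100/53 100/17 100/53 3600/901 -1 4 N
6 200/53 200/113 200/53 -12000/5989 -1 5 W
7 25/17 50/13 25/17 525/221 -2 5 N
final -2 6 W

n=0: pose=(0,2,E); sL=200/41, sR=200/17; mL=200/41, mR=4800/697; mL+mR=200/17 → advance +1; mR−mL=1400/697 → turn +1·90°
n=1: pose=(1,2,N); sL=100/29, sR=20; mL=100/29, mR=480/29; mL+mR=20 → advance +1; mR−mL=380/29 → turn +1·90°
n=2: pose=(1,3,W); sL=8, sR=200/61; mL=8, mR=-288/61; mL+mR=200/61 → advance +1; mR−mL=-776/61 → turn -1·90°
n=3: pose=(0,3,N); sL=5/2, sR=10; mL=5/2, mR=15/2; mL+mR=10 → advance +1; mR−mL=5 → turn +1·90°
n=4: pose=(0,4,W); sL=200/37, sR=40/17; mL=200/37, mR=-1920/629; mL+mR=40/17 → advance +1; mR−mL=-5320/629 → turn -1·90°
n=5: pose=(-1,4,N); sL=100/53, sR=100/17; mL=100/53, mR=3600/901; mL+mR=100/17 → advance +1; mR−mL=1900/901 → turn +1·90°
n=6: pose=(-1,5,W); sL=200/53, sR=200/113; mL=200/53, mR=-12000/5989; mL+mR=200/113 → advance +1; mR−mL=-34600/5989 → turn -1·90°
n=7: pose=(-2,5,N); sL=25/17, sR=50/13; mL=25/17, mR=525/221; mL+mR=50/13 → advance +1; mR−mL=200/221 → turn +1·90°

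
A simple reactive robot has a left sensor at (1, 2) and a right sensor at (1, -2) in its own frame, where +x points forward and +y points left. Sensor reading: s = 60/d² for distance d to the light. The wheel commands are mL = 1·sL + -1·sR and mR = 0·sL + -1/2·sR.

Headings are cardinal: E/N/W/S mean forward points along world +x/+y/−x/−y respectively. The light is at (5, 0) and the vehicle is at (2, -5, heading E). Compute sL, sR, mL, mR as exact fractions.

left sensor world pos  = (3, -3); dL² = 13
right sensor world pos = (3, -7); dR² = 53
sL = 60/13 = 60/13
sR = 60/53 = 60/53
mL = 1·sL + -1·sR = 2400/689
mR = 0·sL + -1/2·sR = -30/53

60/13 60/53 2400/689 -30/53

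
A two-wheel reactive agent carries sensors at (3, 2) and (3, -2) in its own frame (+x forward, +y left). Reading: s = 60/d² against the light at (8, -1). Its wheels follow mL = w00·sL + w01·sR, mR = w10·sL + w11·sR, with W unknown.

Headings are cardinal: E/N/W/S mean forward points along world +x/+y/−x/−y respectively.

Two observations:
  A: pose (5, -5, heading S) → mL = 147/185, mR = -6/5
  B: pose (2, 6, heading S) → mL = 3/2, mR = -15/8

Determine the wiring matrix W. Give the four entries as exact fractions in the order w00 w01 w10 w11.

1 -1/2 -1 0

obs A: pose=(5,-5,S) → sL=6/5, sR=30/37, mL=147/185, mR=-6/5
obs B: pose=(2,6,S) → sL=15/8, sR=3/4, mL=3/2, mR=-15/8
sensor matrix S = [[6/5, 30/37], [15/8, 3/4]]; det S = -459/740
solve [mL_A; mL_B] = S·[w00; w01] and [mR_A; mR_B] = S·[w10; w11]:
  w00 = 1, w01 = -1/2, w10 = -1, w11 = 0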